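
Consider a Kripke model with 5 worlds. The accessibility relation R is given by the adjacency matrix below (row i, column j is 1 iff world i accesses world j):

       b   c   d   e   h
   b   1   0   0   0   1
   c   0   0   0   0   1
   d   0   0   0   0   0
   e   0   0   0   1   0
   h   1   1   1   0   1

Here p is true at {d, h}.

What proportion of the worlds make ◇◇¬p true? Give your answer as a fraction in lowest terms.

4/5

b: successors {b, h}; ◇¬p there: b:T, h:T. ✓
c: successors {h}; ◇¬p there: h:T. ✓
d: no successors, so ◇◇¬p fails. ✗
e: successors {e}; ◇¬p there: e:T. ✓
h: successors {b, c, d, h}; ◇¬p there: b:T, c:F, d:F, h:T. ✓
That's 4 of 5 worlds, so 4/5.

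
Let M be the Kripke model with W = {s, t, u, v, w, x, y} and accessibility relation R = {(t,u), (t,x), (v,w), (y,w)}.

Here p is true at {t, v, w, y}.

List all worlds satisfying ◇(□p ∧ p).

{v, y}

s: no successors, so ◇(□p ∧ p) fails. ✗
t: successors {u, x}; □p ∧ p there: u:F, x:F. ✗
u: no successors, so ◇(□p ∧ p) fails. ✗
v: successors {w}; □p ∧ p there: w:T. ✓
w: no successors, so ◇(□p ∧ p) fails. ✗
x: no successors, so ◇(□p ∧ p) fails. ✗
y: successors {w}; □p ∧ p there: w:T. ✓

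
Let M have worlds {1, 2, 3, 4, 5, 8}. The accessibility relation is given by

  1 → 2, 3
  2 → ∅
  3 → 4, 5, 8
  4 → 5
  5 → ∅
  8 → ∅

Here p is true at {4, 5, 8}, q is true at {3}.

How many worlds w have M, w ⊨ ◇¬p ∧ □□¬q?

1: ◇¬p is T, □□¬q is T. ✓
2: ◇¬p is F, □□¬q is T. ✗
3: ◇¬p is F, □□¬q is T. ✗
4: ◇¬p is F, □□¬q is T. ✗
5: ◇¬p is F, □□¬q is T. ✗
8: ◇¬p is F, □□¬q is T. ✗
Satisfying worlds: {1}.

1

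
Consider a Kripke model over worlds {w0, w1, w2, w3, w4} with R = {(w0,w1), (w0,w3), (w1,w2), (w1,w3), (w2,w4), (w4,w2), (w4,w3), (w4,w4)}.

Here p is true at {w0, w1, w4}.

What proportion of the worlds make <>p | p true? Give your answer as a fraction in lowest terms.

w0: <>p is T, p is T. ✓
w1: <>p is F, p is T. ✓
w2: <>p is T, p is F. ✓
w3: <>p is F, p is F. ✗
w4: <>p is T, p is T. ✓
That's 4 of 5 worlds, so 4/5.

4/5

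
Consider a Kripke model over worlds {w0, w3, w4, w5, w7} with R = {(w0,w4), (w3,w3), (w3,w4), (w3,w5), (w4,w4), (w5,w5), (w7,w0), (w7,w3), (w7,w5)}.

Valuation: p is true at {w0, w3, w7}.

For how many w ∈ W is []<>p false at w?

w0: successors {w4}; <>p there: w4:F. ✗
w3: successors {w3, w4, w5}; <>p there: w3:T, w4:F, w5:F. ✗
w4: successors {w4}; <>p there: w4:F. ✗
w5: successors {w5}; <>p there: w5:F. ✗
w7: successors {w0, w3, w5}; <>p there: w0:F, w3:T, w5:F. ✗
Satisfying worlds: ∅.
So []<>p fails at the other 5 worlds.

5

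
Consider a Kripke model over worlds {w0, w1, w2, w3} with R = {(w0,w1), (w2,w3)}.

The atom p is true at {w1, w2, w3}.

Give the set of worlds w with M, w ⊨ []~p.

w0: successors {w1}; ~p there: w1:F. ✗
w1: no successors, so []~p holds vacuously. ✓
w2: successors {w3}; ~p there: w3:F. ✗
w3: no successors, so []~p holds vacuously. ✓

{w1, w3}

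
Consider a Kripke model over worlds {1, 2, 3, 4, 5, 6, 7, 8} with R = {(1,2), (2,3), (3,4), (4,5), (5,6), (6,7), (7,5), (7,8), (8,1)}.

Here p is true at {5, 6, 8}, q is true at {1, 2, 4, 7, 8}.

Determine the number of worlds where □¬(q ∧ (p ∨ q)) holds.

1: successors {2}; ¬(q ∧ (p ∨ q)) there: 2:F. ✗
2: successors {3}; ¬(q ∧ (p ∨ q)) there: 3:T. ✓
3: successors {4}; ¬(q ∧ (p ∨ q)) there: 4:F. ✗
4: successors {5}; ¬(q ∧ (p ∨ q)) there: 5:T. ✓
5: successors {6}; ¬(q ∧ (p ∨ q)) there: 6:T. ✓
6: successors {7}; ¬(q ∧ (p ∨ q)) there: 7:F. ✗
7: successors {5, 8}; ¬(q ∧ (p ∨ q)) there: 5:T, 8:F. ✗
8: successors {1}; ¬(q ∧ (p ∨ q)) there: 1:F. ✗
Satisfying worlds: {2, 4, 5}.

3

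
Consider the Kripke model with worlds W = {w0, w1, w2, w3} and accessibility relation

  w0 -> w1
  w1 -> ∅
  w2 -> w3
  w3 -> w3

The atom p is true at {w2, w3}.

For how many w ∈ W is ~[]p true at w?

1

w0: []p is F. ✓
w1: []p is T. ✗
w2: []p is T. ✗
w3: []p is T. ✗
Satisfying worlds: {w0}.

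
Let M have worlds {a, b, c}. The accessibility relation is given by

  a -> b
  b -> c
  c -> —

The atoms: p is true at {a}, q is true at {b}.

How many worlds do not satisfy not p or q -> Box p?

1

a: not p or q is F, Box p is F. ✓
b: not p or q is T, Box p is F. ✗
c: not p or q is T, Box p is T. ✓
Satisfying worlds: {a, c}.
So not p or q -> Box p fails at the other 1 world.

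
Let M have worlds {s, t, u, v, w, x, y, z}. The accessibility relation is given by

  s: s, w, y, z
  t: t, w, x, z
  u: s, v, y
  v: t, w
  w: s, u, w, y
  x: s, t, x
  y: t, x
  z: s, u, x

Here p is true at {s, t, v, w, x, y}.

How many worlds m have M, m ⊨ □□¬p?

s: successors {s, w, y, z}; □¬p there: s:F, w:F, y:F, z:F. ✗
t: successors {t, w, x, z}; □¬p there: t:F, w:F, x:F, z:F. ✗
u: successors {s, v, y}; □¬p there: s:F, v:F, y:F. ✗
v: successors {t, w}; □¬p there: t:F, w:F. ✗
w: successors {s, u, w, y}; □¬p there: s:F, u:F, w:F, y:F. ✗
x: successors {s, t, x}; □¬p there: s:F, t:F, x:F. ✗
y: successors {t, x}; □¬p there: t:F, x:F. ✗
z: successors {s, u, x}; □¬p there: s:F, u:F, x:F. ✗
Satisfying worlds: ∅.

0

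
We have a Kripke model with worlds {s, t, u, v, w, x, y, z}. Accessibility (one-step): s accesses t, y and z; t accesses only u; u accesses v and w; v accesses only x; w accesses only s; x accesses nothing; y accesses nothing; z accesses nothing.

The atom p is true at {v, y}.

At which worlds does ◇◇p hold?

{t, w}

s: successors {t, y, z}; ◇p there: t:F, y:F, z:F. ✗
t: successors {u}; ◇p there: u:T. ✓
u: successors {v, w}; ◇p there: v:F, w:F. ✗
v: successors {x}; ◇p there: x:F. ✗
w: successors {s}; ◇p there: s:T. ✓
x: no successors, so ◇◇p fails. ✗
y: no successors, so ◇◇p fails. ✗
z: no successors, so ◇◇p fails. ✗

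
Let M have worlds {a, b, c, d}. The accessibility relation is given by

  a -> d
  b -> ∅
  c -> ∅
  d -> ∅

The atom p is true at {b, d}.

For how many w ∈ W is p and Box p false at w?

a: p is F, Box p is T. ✗
b: p is T, Box p is T. ✓
c: p is F, Box p is T. ✗
d: p is T, Box p is T. ✓
Satisfying worlds: {b, d}.
So p and Box p fails at the other 2 worlds.

2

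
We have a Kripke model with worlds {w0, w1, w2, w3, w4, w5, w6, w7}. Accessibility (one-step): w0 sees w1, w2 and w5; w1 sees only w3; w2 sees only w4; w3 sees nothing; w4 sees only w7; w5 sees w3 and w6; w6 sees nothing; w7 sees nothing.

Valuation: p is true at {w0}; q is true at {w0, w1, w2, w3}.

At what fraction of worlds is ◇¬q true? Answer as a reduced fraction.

1/2

w0: successors {w1, w2, w5}; ¬q there: w1:F, w2:F, w5:T. ✓
w1: successors {w3}; ¬q there: w3:F. ✗
w2: successors {w4}; ¬q there: w4:T. ✓
w3: no successors, so ◇¬q fails. ✗
w4: successors {w7}; ¬q there: w7:T. ✓
w5: successors {w3, w6}; ¬q there: w3:F, w6:T. ✓
w6: no successors, so ◇¬q fails. ✗
w7: no successors, so ◇¬q fails. ✗
That's 4 of 8 worlds, so 4/8 = 1/2.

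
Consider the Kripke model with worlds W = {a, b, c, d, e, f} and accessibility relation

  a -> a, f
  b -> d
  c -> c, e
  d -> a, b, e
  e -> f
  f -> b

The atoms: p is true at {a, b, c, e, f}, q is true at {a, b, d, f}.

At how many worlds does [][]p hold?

a: successors {a, f}; []p there: a:T, f:T. ✓
b: successors {d}; []p there: d:T. ✓
c: successors {c, e}; []p there: c:T, e:T. ✓
d: successors {a, b, e}; []p there: a:T, b:F, e:T. ✗
e: successors {f}; []p there: f:T. ✓
f: successors {b}; []p there: b:F. ✗
Satisfying worlds: {a, b, c, e}.

4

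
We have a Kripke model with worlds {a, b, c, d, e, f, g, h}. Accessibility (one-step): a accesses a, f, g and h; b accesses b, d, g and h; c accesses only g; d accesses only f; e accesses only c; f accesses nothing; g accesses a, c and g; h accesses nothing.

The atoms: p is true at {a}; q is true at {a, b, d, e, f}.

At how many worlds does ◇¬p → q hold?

6

a: ◇¬p is T, q is T. ✓
b: ◇¬p is T, q is T. ✓
c: ◇¬p is T, q is F. ✗
d: ◇¬p is T, q is T. ✓
e: ◇¬p is T, q is T. ✓
f: ◇¬p is F, q is T. ✓
g: ◇¬p is T, q is F. ✗
h: ◇¬p is F, q is F. ✓
Satisfying worlds: {a, b, d, e, f, h}.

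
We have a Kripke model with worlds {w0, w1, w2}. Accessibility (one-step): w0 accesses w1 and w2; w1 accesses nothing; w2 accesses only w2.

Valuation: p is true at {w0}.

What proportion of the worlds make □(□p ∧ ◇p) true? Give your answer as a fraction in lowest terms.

w0: successors {w1, w2}; □p ∧ ◇p there: w1:F, w2:F. ✗
w1: no successors, so □(□p ∧ ◇p) holds vacuously. ✓
w2: successors {w2}; □p ∧ ◇p there: w2:F. ✗
That's 1 of 3 worlds, so 1/3.

1/3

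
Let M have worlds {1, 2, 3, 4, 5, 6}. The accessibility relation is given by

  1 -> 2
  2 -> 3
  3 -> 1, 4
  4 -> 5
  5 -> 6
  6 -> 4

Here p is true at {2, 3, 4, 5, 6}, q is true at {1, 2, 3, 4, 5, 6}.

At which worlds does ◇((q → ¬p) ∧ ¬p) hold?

{3}

1: successors {2}; (q → ¬p) ∧ ¬p there: 2:F. ✗
2: successors {3}; (q → ¬p) ∧ ¬p there: 3:F. ✗
3: successors {1, 4}; (q → ¬p) ∧ ¬p there: 1:T, 4:F. ✓
4: successors {5}; (q → ¬p) ∧ ¬p there: 5:F. ✗
5: successors {6}; (q → ¬p) ∧ ¬p there: 6:F. ✗
6: successors {4}; (q → ¬p) ∧ ¬p there: 4:F. ✗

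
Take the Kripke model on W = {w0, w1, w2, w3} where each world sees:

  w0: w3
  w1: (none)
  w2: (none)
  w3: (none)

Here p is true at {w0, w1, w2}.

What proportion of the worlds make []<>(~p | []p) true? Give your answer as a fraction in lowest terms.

3/4

w0: successors {w3}; <>(~p | []p) there: w3:F. ✗
w1: no successors, so []<>(~p | []p) holds vacuously. ✓
w2: no successors, so []<>(~p | []p) holds vacuously. ✓
w3: no successors, so []<>(~p | []p) holds vacuously. ✓
That's 3 of 4 worlds, so 3/4.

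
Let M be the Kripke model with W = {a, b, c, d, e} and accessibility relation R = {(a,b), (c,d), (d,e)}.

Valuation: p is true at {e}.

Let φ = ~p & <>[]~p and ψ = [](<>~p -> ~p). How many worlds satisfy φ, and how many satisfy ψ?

2 and 5

For ~p & <>[]~p:
a: ~p is T, <>[]~p is T. ✓
b: ~p is T, <>[]~p is F. ✗
c: ~p is T, <>[]~p is F. ✗
d: ~p is T, <>[]~p is T. ✓
e: ~p is F, <>[]~p is F. ✗
— 2 worlds.
For [](<>~p -> ~p):
a: successors {b}; <>~p -> ~p there: b:T. ✓
b: no successors, so [](<>~p -> ~p) holds vacuously. ✓
c: successors {d}; <>~p -> ~p there: d:T. ✓
d: successors {e}; <>~p -> ~p there: e:T. ✓
e: no successors, so [](<>~p -> ~p) holds vacuously. ✓
— 5 worlds.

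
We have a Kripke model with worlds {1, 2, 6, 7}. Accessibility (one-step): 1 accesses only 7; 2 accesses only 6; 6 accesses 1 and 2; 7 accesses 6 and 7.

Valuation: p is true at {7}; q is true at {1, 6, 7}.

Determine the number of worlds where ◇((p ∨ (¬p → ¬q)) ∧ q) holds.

1: successors {7}; (p ∨ (¬p → ¬q)) ∧ q there: 7:T. ✓
2: successors {6}; (p ∨ (¬p → ¬q)) ∧ q there: 6:F. ✗
6: successors {1, 2}; (p ∨ (¬p → ¬q)) ∧ q there: 1:F, 2:F. ✗
7: successors {6, 7}; (p ∨ (¬p → ¬q)) ∧ q there: 6:F, 7:T. ✓
Satisfying worlds: {1, 7}.

2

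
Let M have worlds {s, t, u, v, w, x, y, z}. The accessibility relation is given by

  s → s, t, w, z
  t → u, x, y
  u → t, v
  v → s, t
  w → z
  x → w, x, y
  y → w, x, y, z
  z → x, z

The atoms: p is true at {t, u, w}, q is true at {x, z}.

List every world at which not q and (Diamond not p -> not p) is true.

{s, v, y}

s: not q is T, Diamond not p -> not p is T. ✓
t: not q is T, Diamond not p -> not p is F. ✗
u: not q is T, Diamond not p -> not p is F. ✗
v: not q is T, Diamond not p -> not p is T. ✓
w: not q is T, Diamond not p -> not p is F. ✗
x: not q is F, Diamond not p -> not p is T. ✗
y: not q is T, Diamond not p -> not p is T. ✓
z: not q is F, Diamond not p -> not p is T. ✗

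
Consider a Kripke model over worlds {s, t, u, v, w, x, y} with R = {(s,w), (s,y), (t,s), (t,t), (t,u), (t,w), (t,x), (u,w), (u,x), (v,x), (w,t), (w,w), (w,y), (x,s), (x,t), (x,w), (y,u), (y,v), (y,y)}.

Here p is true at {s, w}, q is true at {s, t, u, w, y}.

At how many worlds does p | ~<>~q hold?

s: p is T, ~<>~q is T. ✓
t: p is F, ~<>~q is F. ✗
u: p is F, ~<>~q is F. ✗
v: p is F, ~<>~q is F. ✗
w: p is T, ~<>~q is T. ✓
x: p is F, ~<>~q is T. ✓
y: p is F, ~<>~q is F. ✗
Satisfying worlds: {s, w, x}.

3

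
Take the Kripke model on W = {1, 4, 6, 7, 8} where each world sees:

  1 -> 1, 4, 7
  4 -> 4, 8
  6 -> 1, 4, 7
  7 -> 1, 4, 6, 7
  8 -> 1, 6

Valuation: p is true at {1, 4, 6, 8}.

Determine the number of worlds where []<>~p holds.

1

1: successors {1, 4, 7}; <>~p there: 1:T, 4:F, 7:T. ✗
4: successors {4, 8}; <>~p there: 4:F, 8:F. ✗
6: successors {1, 4, 7}; <>~p there: 1:T, 4:F, 7:T. ✗
7: successors {1, 4, 6, 7}; <>~p there: 1:T, 4:F, 6:T, 7:T. ✗
8: successors {1, 6}; <>~p there: 1:T, 6:T. ✓
Satisfying worlds: {8}.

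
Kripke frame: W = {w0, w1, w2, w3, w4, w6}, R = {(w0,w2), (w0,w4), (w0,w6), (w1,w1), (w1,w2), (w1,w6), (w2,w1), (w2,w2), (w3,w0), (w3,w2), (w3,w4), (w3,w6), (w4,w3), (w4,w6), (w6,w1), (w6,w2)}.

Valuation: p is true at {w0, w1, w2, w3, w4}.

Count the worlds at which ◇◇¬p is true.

6

w0: successors {w2, w4, w6}; ◇¬p there: w2:F, w4:T, w6:F. ✓
w1: successors {w1, w2, w6}; ◇¬p there: w1:T, w2:F, w6:F. ✓
w2: successors {w1, w2}; ◇¬p there: w1:T, w2:F. ✓
w3: successors {w0, w2, w4, w6}; ◇¬p there: w0:T, w2:F, w4:T, w6:F. ✓
w4: successors {w3, w6}; ◇¬p there: w3:T, w6:F. ✓
w6: successors {w1, w2}; ◇¬p there: w1:T, w2:F. ✓
Satisfying worlds: {w0, w1, w2, w3, w4, w6}.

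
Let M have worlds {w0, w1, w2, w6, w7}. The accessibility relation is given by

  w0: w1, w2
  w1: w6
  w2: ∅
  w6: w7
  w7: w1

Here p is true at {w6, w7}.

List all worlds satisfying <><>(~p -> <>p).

w0: successors {w1, w2}; <>(~p -> <>p) there: w1:T, w2:F. ✓
w1: successors {w6}; <>(~p -> <>p) there: w6:T. ✓
w2: no successors, so <><>(~p -> <>p) fails. ✗
w6: successors {w7}; <>(~p -> <>p) there: w7:T. ✓
w7: successors {w1}; <>(~p -> <>p) there: w1:T. ✓

{w0, w1, w6, w7}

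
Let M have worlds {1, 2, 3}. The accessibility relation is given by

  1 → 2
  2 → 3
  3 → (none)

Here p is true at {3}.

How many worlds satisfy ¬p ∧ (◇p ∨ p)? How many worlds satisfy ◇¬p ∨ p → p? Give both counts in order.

1 and 2

For ¬p ∧ (◇p ∨ p):
1: ¬p is T, ◇p ∨ p is F. ✗
2: ¬p is T, ◇p ∨ p is T. ✓
3: ¬p is F, ◇p ∨ p is T. ✗
— 1 world.
For ◇¬p ∨ p → p:
1: ◇¬p ∨ p is T, p is F. ✗
2: ◇¬p ∨ p is F, p is F. ✓
3: ◇¬p ∨ p is T, p is T. ✓
— 2 worlds.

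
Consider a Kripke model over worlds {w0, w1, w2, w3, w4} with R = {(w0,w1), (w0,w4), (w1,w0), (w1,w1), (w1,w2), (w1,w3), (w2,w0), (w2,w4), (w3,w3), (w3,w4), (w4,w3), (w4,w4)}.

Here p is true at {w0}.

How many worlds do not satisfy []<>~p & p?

4

w0: []<>~p is T, p is T. ✓
w1: []<>~p is T, p is F. ✗
w2: []<>~p is T, p is F. ✗
w3: []<>~p is T, p is F. ✗
w4: []<>~p is T, p is F. ✗
Satisfying worlds: {w0}.
So []<>~p & p fails at the other 4 worlds.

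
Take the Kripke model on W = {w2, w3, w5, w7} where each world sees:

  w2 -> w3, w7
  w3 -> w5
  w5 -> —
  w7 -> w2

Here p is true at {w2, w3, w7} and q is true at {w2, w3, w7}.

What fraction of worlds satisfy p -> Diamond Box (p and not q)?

1/2

w2: p is T, Diamond Box (p and not q) is F. ✗
w3: p is T, Diamond Box (p and not q) is T. ✓
w5: p is F, Diamond Box (p and not q) is F. ✓
w7: p is T, Diamond Box (p and not q) is F. ✗
That's 2 of 4 worlds, so 2/4 = 1/2.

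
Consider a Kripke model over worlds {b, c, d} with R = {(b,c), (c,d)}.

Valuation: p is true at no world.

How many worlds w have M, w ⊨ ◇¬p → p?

b: ◇¬p is T, p is F. ✗
c: ◇¬p is T, p is F. ✗
d: ◇¬p is F, p is F. ✓
Satisfying worlds: {d}.

1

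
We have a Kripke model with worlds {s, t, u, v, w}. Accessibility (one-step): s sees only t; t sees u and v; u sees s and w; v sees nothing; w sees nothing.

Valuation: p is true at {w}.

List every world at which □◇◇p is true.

{s, v, w}

s: successors {t}; ◇◇p there: t:T. ✓
t: successors {u, v}; ◇◇p there: u:F, v:F. ✗
u: successors {s, w}; ◇◇p there: s:F, w:F. ✗
v: no successors, so □◇◇p holds vacuously. ✓
w: no successors, so □◇◇p holds vacuously. ✓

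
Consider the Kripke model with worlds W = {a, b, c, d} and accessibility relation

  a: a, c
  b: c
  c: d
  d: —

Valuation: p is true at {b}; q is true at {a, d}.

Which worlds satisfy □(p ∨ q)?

{c, d}

a: successors {a, c}; p ∨ q there: a:T, c:F. ✗
b: successors {c}; p ∨ q there: c:F. ✗
c: successors {d}; p ∨ q there: d:T. ✓
d: no successors, so □(p ∨ q) holds vacuously. ✓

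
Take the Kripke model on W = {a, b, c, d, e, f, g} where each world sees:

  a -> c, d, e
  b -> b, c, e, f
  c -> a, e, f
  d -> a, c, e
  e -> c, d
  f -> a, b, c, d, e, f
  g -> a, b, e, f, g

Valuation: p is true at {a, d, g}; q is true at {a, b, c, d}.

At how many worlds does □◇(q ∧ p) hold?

4

a: successors {c, d, e}; ◇(q ∧ p) there: c:T, d:T, e:T. ✓
b: successors {b, c, e, f}; ◇(q ∧ p) there: b:F, c:T, e:T, f:T. ✗
c: successors {a, e, f}; ◇(q ∧ p) there: a:T, e:T, f:T. ✓
d: successors {a, c, e}; ◇(q ∧ p) there: a:T, c:T, e:T. ✓
e: successors {c, d}; ◇(q ∧ p) there: c:T, d:T. ✓
f: successors {a, b, c, d, e, f}; ◇(q ∧ p) there: a:T, b:F, c:T, d:T, e:T, f:T. ✗
g: successors {a, b, e, f, g}; ◇(q ∧ p) there: a:T, b:F, e:T, f:T, g:T. ✗
Satisfying worlds: {a, c, d, e}.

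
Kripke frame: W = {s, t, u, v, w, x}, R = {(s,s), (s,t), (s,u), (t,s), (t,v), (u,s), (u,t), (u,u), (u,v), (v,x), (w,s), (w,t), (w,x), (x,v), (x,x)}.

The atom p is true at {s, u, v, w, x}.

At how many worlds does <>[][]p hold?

s: successors {s, t, u}; [][]p there: s:F, t:F, u:F. ✗
t: successors {s, v}; [][]p there: s:F, v:T. ✓
u: successors {s, t, u, v}; [][]p there: s:F, t:F, u:F, v:T. ✓
v: successors {x}; [][]p there: x:T. ✓
w: successors {s, t, x}; [][]p there: s:F, t:F, x:T. ✓
x: successors {v, x}; [][]p there: v:T, x:T. ✓
Satisfying worlds: {t, u, v, w, x}.

5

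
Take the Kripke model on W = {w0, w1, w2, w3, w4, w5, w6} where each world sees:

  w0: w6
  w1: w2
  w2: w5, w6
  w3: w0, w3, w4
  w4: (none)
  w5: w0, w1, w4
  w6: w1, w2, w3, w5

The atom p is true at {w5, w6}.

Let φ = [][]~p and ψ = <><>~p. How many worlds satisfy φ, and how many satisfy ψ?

1 and 5

For [][]~p:
w0: successors {w6}; []~p there: w6:F. ✗
w1: successors {w2}; []~p there: w2:F. ✗
w2: successors {w5, w6}; []~p there: w5:T, w6:F. ✗
w3: successors {w0, w3, w4}; []~p there: w0:F, w3:T, w4:T. ✗
w4: no successors, so [][]~p holds vacuously. ✓
w5: successors {w0, w1, w4}; []~p there: w0:F, w1:T, w4:T. ✗
w6: successors {w1, w2, w3, w5}; []~p there: w1:T, w2:F, w3:T, w5:T. ✗
— 1 world.
For <><>~p:
w0: successors {w6}; <>~p there: w6:T. ✓
w1: successors {w2}; <>~p there: w2:F. ✗
w2: successors {w5, w6}; <>~p there: w5:T, w6:T. ✓
w3: successors {w0, w3, w4}; <>~p there: w0:F, w3:T, w4:F. ✓
w4: no successors, so <><>~p fails. ✗
w5: successors {w0, w1, w4}; <>~p there: w0:F, w1:T, w4:F. ✓
w6: successors {w1, w2, w3, w5}; <>~p there: w1:T, w2:F, w3:T, w5:T. ✓
— 5 worlds.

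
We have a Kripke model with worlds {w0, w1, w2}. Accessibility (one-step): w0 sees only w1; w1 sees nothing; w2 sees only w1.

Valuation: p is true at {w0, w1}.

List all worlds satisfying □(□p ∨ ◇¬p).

{w0, w1, w2}

w0: successors {w1}; □p ∨ ◇¬p there: w1:T. ✓
w1: no successors, so □(□p ∨ ◇¬p) holds vacuously. ✓
w2: successors {w1}; □p ∨ ◇¬p there: w1:T. ✓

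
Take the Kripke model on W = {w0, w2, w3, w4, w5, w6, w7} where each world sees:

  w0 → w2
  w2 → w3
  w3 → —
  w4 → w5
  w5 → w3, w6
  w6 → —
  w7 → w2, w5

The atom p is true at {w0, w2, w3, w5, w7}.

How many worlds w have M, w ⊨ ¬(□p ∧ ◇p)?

w0: □p ∧ ◇p is T. ✗
w2: □p ∧ ◇p is T. ✗
w3: □p ∧ ◇p is F. ✓
w4: □p ∧ ◇p is T. ✗
w5: □p ∧ ◇p is F. ✓
w6: □p ∧ ◇p is F. ✓
w7: □p ∧ ◇p is T. ✗
Satisfying worlds: {w3, w5, w6}.

3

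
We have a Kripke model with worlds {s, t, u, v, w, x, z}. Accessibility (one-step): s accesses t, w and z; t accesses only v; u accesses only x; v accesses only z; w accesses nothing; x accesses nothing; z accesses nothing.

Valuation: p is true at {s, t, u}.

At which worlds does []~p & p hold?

{t, u}

s: []~p is F, p is T. ✗
t: []~p is T, p is T. ✓
u: []~p is T, p is T. ✓
v: []~p is T, p is F. ✗
w: []~p is T, p is F. ✗
x: []~p is T, p is F. ✗
z: []~p is T, p is F. ✗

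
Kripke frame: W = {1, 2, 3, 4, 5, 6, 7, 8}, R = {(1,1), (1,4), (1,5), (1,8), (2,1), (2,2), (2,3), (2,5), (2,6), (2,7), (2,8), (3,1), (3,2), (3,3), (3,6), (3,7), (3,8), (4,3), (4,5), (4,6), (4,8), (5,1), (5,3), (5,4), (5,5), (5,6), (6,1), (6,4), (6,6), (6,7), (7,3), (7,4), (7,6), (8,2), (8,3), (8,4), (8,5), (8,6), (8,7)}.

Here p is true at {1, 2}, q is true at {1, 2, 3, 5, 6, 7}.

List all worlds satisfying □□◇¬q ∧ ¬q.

1: □□◇¬q is T, ¬q is F. ✗
2: □□◇¬q is T, ¬q is F. ✗
3: □□◇¬q is T, ¬q is F. ✗
4: □□◇¬q is T, ¬q is T. ✓
5: □□◇¬q is T, ¬q is F. ✗
6: □□◇¬q is T, ¬q is F. ✗
7: □□◇¬q is T, ¬q is F. ✗
8: □□◇¬q is T, ¬q is T. ✓

{4, 8}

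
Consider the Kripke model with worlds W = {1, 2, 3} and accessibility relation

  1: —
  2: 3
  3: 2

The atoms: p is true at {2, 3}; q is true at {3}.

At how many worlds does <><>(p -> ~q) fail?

2

1: no successors, so <><>(p -> ~q) fails. ✗
2: successors {3}; <>(p -> ~q) there: 3:T. ✓
3: successors {2}; <>(p -> ~q) there: 2:F. ✗
Satisfying worlds: {2}.
So <><>(p -> ~q) fails at the other 2 worlds.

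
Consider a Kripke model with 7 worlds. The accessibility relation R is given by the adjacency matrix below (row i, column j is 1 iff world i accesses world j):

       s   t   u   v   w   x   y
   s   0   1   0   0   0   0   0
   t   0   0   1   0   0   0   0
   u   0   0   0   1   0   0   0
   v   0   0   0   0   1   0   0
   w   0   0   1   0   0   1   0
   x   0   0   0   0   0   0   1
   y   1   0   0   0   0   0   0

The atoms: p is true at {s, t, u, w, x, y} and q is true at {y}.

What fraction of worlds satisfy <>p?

s: successors {t}; p there: t:T. ✓
t: successors {u}; p there: u:T. ✓
u: successors {v}; p there: v:F. ✗
v: successors {w}; p there: w:T. ✓
w: successors {u, x}; p there: u:T, x:T. ✓
x: successors {y}; p there: y:T. ✓
y: successors {s}; p there: s:T. ✓
That's 6 of 7 worlds, so 6/7.

6/7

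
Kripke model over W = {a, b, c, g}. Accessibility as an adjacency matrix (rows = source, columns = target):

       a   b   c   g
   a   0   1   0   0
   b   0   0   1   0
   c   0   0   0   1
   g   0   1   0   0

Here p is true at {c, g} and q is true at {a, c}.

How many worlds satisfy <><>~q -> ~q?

3

a: <><>~q is F, ~q is F. ✓
b: <><>~q is T, ~q is T. ✓
c: <><>~q is T, ~q is F. ✗
g: <><>~q is F, ~q is T. ✓
Satisfying worlds: {a, b, g}.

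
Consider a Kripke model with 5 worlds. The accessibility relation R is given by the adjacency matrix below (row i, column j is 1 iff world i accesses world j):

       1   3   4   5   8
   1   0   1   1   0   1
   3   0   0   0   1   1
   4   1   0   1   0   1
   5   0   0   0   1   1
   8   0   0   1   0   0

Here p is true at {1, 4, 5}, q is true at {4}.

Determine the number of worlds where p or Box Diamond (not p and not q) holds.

4

1: p is T, Box Diamond (not p and not q) is F. ✓
3: p is F, Box Diamond (not p and not q) is F. ✗
4: p is T, Box Diamond (not p and not q) is F. ✓
5: p is T, Box Diamond (not p and not q) is F. ✓
8: p is F, Box Diamond (not p and not q) is T. ✓
Satisfying worlds: {1, 4, 5, 8}.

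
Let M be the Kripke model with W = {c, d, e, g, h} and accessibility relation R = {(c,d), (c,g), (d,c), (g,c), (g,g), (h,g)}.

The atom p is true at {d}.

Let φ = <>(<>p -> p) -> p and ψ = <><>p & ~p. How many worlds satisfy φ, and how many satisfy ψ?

2 and 1

For <>(<>p -> p) -> p:
c: <>(<>p -> p) is T, p is F. ✗
d: <>(<>p -> p) is F, p is T. ✓
e: <>(<>p -> p) is F, p is F. ✓
g: <>(<>p -> p) is T, p is F. ✗
h: <>(<>p -> p) is T, p is F. ✗
— 2 worlds.
For <><>p & ~p:
c: <><>p is F, ~p is T. ✗
d: <><>p is T, ~p is F. ✗
e: <><>p is F, ~p is T. ✗
g: <><>p is T, ~p is T. ✓
h: <><>p is F, ~p is T. ✗
— 1 world.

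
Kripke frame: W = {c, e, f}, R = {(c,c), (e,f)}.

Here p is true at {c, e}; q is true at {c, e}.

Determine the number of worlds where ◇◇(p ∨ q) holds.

c: successors {c}; ◇(p ∨ q) there: c:T. ✓
e: successors {f}; ◇(p ∨ q) there: f:F. ✗
f: no successors, so ◇◇(p ∨ q) fails. ✗
Satisfying worlds: {c}.

1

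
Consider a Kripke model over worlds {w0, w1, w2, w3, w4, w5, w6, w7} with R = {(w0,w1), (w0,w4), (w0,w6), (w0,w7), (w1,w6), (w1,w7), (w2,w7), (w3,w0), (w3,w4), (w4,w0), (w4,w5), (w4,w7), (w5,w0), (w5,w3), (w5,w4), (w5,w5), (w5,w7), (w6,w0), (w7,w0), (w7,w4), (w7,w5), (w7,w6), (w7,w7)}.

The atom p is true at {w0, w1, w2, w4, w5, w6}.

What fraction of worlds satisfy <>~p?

3/4

w0: successors {w1, w4, w6, w7}; ~p there: w1:F, w4:F, w6:F, w7:T. ✓
w1: successors {w6, w7}; ~p there: w6:F, w7:T. ✓
w2: successors {w7}; ~p there: w7:T. ✓
w3: successors {w0, w4}; ~p there: w0:F, w4:F. ✗
w4: successors {w0, w5, w7}; ~p there: w0:F, w5:F, w7:T. ✓
w5: successors {w0, w3, w4, w5, w7}; ~p there: w0:F, w3:T, w4:F, w5:F, w7:T. ✓
w6: successors {w0}; ~p there: w0:F. ✗
w7: successors {w0, w4, w5, w6, w7}; ~p there: w0:F, w4:F, w5:F, w6:F, w7:T. ✓
That's 6 of 8 worlds, so 6/8 = 3/4.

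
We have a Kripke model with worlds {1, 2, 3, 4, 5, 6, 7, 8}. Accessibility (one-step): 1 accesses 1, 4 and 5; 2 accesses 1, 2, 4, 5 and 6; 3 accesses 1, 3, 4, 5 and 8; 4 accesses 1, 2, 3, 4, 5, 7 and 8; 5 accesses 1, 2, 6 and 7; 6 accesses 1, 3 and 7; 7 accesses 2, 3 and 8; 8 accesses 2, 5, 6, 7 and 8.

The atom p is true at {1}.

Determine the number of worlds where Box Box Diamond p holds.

1: successors {1, 4, 5}; Box Diamond p there: 1:T, 4:F, 5:F. ✗
2: successors {1, 2, 4, 5, 6}; Box Diamond p there: 1:T, 2:T, 4:F, 5:F, 6:F. ✗
3: successors {1, 3, 4, 5, 8}; Box Diamond p there: 1:T, 3:F, 4:F, 5:F, 8:F. ✗
4: successors {1, 2, 3, 4, 5, 7, 8}; Box Diamond p there: 1:T, 2:T, 3:F, 4:F, 5:F, 7:F, 8:F. ✗
5: successors {1, 2, 6, 7}; Box Diamond p there: 1:T, 2:T, 6:F, 7:F. ✗
6: successors {1, 3, 7}; Box Diamond p there: 1:T, 3:F, 7:F. ✗
7: successors {2, 3, 8}; Box Diamond p there: 2:T, 3:F, 8:F. ✗
8: successors {2, 5, 6, 7, 8}; Box Diamond p there: 2:T, 5:F, 6:F, 7:F, 8:F. ✗
Satisfying worlds: ∅.

0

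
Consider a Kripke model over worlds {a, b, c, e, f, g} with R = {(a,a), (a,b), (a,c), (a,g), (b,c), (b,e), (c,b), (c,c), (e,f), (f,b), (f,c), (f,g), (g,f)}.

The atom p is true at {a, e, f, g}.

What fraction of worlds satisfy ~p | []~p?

a: ~p is F, []~p is F. ✗
b: ~p is T, []~p is F. ✓
c: ~p is T, []~p is T. ✓
e: ~p is F, []~p is F. ✗
f: ~p is F, []~p is F. ✗
g: ~p is F, []~p is F. ✗
That's 2 of 6 worlds, so 2/6 = 1/3.

1/3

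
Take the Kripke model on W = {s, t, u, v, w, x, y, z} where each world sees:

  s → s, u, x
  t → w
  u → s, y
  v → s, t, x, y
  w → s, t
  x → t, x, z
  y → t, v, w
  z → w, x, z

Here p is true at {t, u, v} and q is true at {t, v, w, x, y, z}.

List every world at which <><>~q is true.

s: successors {s, u, x}; <>~q there: s:T, u:T, x:F. ✓
t: successors {w}; <>~q there: w:T. ✓
u: successors {s, y}; <>~q there: s:T, y:F. ✓
v: successors {s, t, x, y}; <>~q there: s:T, t:F, x:F, y:F. ✓
w: successors {s, t}; <>~q there: s:T, t:F. ✓
x: successors {t, x, z}; <>~q there: t:F, x:F, z:F. ✗
y: successors {t, v, w}; <>~q there: t:F, v:T, w:T. ✓
z: successors {w, x, z}; <>~q there: w:T, x:F, z:F. ✓

{s, t, u, v, w, y, z}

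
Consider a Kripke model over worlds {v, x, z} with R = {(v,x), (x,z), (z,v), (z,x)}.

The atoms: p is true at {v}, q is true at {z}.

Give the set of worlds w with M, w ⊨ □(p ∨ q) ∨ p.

{v, x}

v: □(p ∨ q) is F, p is T. ✓
x: □(p ∨ q) is T, p is F. ✓
z: □(p ∨ q) is F, p is F. ✗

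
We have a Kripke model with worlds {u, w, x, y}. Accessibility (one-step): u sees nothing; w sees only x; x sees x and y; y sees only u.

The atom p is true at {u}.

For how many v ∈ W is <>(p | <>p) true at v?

2

u: no successors, so <>(p | <>p) fails. ✗
w: successors {x}; p | <>p there: x:F. ✗
x: successors {x, y}; p | <>p there: x:F, y:T. ✓
y: successors {u}; p | <>p there: u:T. ✓
Satisfying worlds: {x, y}.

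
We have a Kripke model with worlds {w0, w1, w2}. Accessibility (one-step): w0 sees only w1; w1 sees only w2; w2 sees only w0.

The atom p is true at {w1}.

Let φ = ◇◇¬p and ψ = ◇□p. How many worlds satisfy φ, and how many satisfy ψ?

2 and 1

For ◇◇¬p:
w0: successors {w1}; ◇¬p there: w1:T. ✓
w1: successors {w2}; ◇¬p there: w2:T. ✓
w2: successors {w0}; ◇¬p there: w0:F. ✗
— 2 worlds.
For ◇□p:
w0: successors {w1}; □p there: w1:F. ✗
w1: successors {w2}; □p there: w2:F. ✗
w2: successors {w0}; □p there: w0:T. ✓
— 1 world.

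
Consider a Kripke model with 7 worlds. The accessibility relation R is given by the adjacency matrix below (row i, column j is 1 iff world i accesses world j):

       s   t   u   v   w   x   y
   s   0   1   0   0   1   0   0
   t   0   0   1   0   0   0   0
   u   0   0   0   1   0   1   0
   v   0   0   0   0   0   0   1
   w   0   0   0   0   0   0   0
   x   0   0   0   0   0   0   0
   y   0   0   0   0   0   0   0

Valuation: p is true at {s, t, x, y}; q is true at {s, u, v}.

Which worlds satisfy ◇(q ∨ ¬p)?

{s, t, u}

s: successors {t, w}; q ∨ ¬p there: t:F, w:T. ✓
t: successors {u}; q ∨ ¬p there: u:T. ✓
u: successors {v, x}; q ∨ ¬p there: v:T, x:F. ✓
v: successors {y}; q ∨ ¬p there: y:F. ✗
w: no successors, so ◇(q ∨ ¬p) fails. ✗
x: no successors, so ◇(q ∨ ¬p) fails. ✗
y: no successors, so ◇(q ∨ ¬p) fails. ✗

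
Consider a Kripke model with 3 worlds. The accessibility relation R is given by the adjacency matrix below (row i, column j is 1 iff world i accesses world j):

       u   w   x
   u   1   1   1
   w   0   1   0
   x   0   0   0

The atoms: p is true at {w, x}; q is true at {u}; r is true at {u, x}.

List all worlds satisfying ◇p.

u: successors {u, w, x}; p there: u:F, w:T, x:T. ✓
w: successors {w}; p there: w:T. ✓
x: no successors, so ◇p fails. ✗

{u, w}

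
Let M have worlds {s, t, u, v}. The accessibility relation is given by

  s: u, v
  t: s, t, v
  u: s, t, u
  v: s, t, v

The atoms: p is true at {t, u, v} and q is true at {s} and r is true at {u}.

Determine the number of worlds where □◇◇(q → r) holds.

4

s: successors {u, v}; ◇◇(q → r) there: u:T, v:T. ✓
t: successors {s, t, v}; ◇◇(q → r) there: s:T, t:T, v:T. ✓
u: successors {s, t, u}; ◇◇(q → r) there: s:T, t:T, u:T. ✓
v: successors {s, t, v}; ◇◇(q → r) there: s:T, t:T, v:T. ✓
Satisfying worlds: {s, t, u, v}.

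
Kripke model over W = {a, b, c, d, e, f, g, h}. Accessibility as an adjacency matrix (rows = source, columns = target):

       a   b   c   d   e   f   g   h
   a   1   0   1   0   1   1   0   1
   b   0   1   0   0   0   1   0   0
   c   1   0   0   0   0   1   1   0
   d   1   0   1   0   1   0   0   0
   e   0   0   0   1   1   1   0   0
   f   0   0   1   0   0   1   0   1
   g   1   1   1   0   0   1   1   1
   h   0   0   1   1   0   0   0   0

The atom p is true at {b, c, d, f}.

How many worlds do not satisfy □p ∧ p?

a: □p is F, p is F. ✗
b: □p is T, p is T. ✓
c: □p is F, p is T. ✗
d: □p is F, p is T. ✗
e: □p is F, p is F. ✗
f: □p is F, p is T. ✗
g: □p is F, p is F. ✗
h: □p is T, p is F. ✗
Satisfying worlds: {b}.
So □p ∧ p fails at the other 7 worlds.

7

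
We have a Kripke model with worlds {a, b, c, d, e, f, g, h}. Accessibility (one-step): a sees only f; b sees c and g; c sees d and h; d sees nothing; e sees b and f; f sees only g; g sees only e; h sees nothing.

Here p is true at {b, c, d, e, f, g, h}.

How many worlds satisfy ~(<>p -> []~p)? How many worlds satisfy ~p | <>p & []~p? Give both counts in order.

6 and 1

For ~(<>p -> []~p):
a: <>p -> []~p is F. ✓
b: <>p -> []~p is F. ✓
c: <>p -> []~p is F. ✓
d: <>p -> []~p is T. ✗
e: <>p -> []~p is F. ✓
f: <>p -> []~p is F. ✓
g: <>p -> []~p is F. ✓
h: <>p -> []~p is T. ✗
— 6 worlds.
For ~p | <>p & []~p:
a: ~p is T, <>p & []~p is F. ✓
b: ~p is F, <>p & []~p is F. ✗
c: ~p is F, <>p & []~p is F. ✗
d: ~p is F, <>p & []~p is F. ✗
e: ~p is F, <>p & []~p is F. ✗
f: ~p is F, <>p & []~p is F. ✗
g: ~p is F, <>p & []~p is F. ✗
h: ~p is F, <>p & []~p is F. ✗
— 1 world.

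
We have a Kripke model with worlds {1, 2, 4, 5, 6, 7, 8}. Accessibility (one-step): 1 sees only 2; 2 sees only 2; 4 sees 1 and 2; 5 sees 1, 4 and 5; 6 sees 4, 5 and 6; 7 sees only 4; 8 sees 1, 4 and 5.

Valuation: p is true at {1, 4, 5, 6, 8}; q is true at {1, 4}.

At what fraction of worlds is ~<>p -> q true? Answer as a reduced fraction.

1: ~<>p is T, q is T. ✓
2: ~<>p is T, q is F. ✗
4: ~<>p is F, q is T. ✓
5: ~<>p is F, q is F. ✓
6: ~<>p is F, q is F. ✓
7: ~<>p is F, q is F. ✓
8: ~<>p is F, q is F. ✓
That's 6 of 7 worlds, so 6/7.

6/7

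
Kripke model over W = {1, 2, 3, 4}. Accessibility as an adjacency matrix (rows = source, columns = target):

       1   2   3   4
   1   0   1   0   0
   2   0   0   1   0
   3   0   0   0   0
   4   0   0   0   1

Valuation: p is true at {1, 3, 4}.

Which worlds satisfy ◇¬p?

{1}

1: successors {2}; ¬p there: 2:T. ✓
2: successors {3}; ¬p there: 3:F. ✗
3: no successors, so ◇¬p fails. ✗
4: successors {4}; ¬p there: 4:F. ✗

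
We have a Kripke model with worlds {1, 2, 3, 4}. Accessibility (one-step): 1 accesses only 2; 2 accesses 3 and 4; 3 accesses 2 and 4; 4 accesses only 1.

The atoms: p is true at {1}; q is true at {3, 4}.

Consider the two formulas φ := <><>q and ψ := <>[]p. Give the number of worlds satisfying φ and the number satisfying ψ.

3 and 2

For <><>q:
1: successors {2}; <>q there: 2:T. ✓
2: successors {3, 4}; <>q there: 3:T, 4:F. ✓
3: successors {2, 4}; <>q there: 2:T, 4:F. ✓
4: successors {1}; <>q there: 1:F. ✗
— 3 worlds.
For <>[]p:
1: successors {2}; []p there: 2:F. ✗
2: successors {3, 4}; []p there: 3:F, 4:T. ✓
3: successors {2, 4}; []p there: 2:F, 4:T. ✓
4: successors {1}; []p there: 1:F. ✗
— 2 worlds.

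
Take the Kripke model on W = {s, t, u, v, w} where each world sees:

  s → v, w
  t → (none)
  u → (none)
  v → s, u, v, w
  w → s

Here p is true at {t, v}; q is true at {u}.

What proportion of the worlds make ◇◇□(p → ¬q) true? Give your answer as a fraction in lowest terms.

s: successors {v, w}; ◇□(p → ¬q) there: v:T, w:T. ✓
t: no successors, so ◇◇□(p → ¬q) fails. ✗
u: no successors, so ◇◇□(p → ¬q) fails. ✗
v: successors {s, u, v, w}; ◇□(p → ¬q) there: s:T, u:F, v:T, w:T. ✓
w: successors {s}; ◇□(p → ¬q) there: s:T. ✓
That's 3 of 5 worlds, so 3/5.

3/5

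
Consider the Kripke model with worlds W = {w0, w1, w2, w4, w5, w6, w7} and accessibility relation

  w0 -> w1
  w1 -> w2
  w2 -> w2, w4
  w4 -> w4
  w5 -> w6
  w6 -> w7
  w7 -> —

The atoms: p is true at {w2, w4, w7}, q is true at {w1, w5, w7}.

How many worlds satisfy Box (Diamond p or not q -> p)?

w0: successors {w1}; Diamond p or not q -> p there: w1:F. ✗
w1: successors {w2}; Diamond p or not q -> p there: w2:T. ✓
w2: successors {w2, w4}; Diamond p or not q -> p there: w2:T, w4:T. ✓
w4: successors {w4}; Diamond p or not q -> p there: w4:T. ✓
w5: successors {w6}; Diamond p or not q -> p there: w6:F. ✗
w6: successors {w7}; Diamond p or not q -> p there: w7:T. ✓
w7: no successors, so Box (Diamond p or not q -> p) holds vacuously. ✓
Satisfying worlds: {w1, w2, w4, w6, w7}.

5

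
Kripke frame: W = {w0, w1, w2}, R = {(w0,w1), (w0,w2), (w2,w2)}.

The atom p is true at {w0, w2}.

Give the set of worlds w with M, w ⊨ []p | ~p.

w0: []p is F, ~p is F. ✗
w1: []p is T, ~p is T. ✓
w2: []p is T, ~p is F. ✓

{w1, w2}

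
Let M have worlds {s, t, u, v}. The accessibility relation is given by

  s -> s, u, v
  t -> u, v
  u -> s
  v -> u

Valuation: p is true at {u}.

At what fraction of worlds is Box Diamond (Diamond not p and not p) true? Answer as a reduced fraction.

1/2

s: successors {s, u, v}; Diamond (Diamond not p and not p) there: s:T, u:T, v:F. ✗
t: successors {u, v}; Diamond (Diamond not p and not p) there: u:T, v:F. ✗
u: successors {s}; Diamond (Diamond not p and not p) there: s:T. ✓
v: successors {u}; Diamond (Diamond not p and not p) there: u:T. ✓
That's 2 of 4 worlds, so 2/4 = 1/2.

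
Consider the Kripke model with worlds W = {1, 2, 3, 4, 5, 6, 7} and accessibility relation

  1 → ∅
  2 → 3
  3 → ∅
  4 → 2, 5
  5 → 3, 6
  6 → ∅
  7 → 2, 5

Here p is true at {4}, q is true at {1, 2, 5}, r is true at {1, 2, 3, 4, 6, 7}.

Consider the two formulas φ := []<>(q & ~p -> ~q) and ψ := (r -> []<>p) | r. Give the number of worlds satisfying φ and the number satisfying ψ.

For []<>(q & ~p -> ~q):
1: no successors, so []<>(q & ~p -> ~q) holds vacuously. ✓
2: successors {3}; <>(q & ~p -> ~q) there: 3:F. ✗
3: no successors, so []<>(q & ~p -> ~q) holds vacuously. ✓
4: successors {2, 5}; <>(q & ~p -> ~q) there: 2:T, 5:T. ✓
5: successors {3, 6}; <>(q & ~p -> ~q) there: 3:F, 6:F. ✗
6: no successors, so []<>(q & ~p -> ~q) holds vacuously. ✓
7: successors {2, 5}; <>(q & ~p -> ~q) there: 2:T, 5:T. ✓
— 5 worlds.
For (r -> []<>p) | r:
1: r -> []<>p is T, r is T. ✓
2: r -> []<>p is F, r is T. ✓
3: r -> []<>p is T, r is T. ✓
4: r -> []<>p is F, r is T. ✓
5: r -> []<>p is T, r is F. ✓
6: r -> []<>p is T, r is T. ✓
7: r -> []<>p is F, r is T. ✓
— 7 worlds.

5 and 7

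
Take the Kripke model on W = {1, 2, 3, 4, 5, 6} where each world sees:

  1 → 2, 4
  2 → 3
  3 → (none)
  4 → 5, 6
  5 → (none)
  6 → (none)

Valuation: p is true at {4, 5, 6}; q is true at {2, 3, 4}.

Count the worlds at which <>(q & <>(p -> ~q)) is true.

1

1: successors {2, 4}; q & <>(p -> ~q) there: 2:T, 4:T. ✓
2: successors {3}; q & <>(p -> ~q) there: 3:F. ✗
3: no successors, so <>(q & <>(p -> ~q)) fails. ✗
4: successors {5, 6}; q & <>(p -> ~q) there: 5:F, 6:F. ✗
5: no successors, so <>(q & <>(p -> ~q)) fails. ✗
6: no successors, so <>(q & <>(p -> ~q)) fails. ✗
Satisfying worlds: {1}.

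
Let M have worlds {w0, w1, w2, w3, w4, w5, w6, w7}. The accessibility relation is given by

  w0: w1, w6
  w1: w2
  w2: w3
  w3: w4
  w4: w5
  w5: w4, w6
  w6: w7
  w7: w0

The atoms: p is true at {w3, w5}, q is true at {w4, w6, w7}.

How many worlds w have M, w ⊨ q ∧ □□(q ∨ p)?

1

w0: q is F, □□(q ∨ p) is F. ✗
w1: q is F, □□(q ∨ p) is T. ✗
w2: q is F, □□(q ∨ p) is T. ✗
w3: q is F, □□(q ∨ p) is T. ✗
w4: q is T, □□(q ∨ p) is T. ✓
w5: q is F, □□(q ∨ p) is T. ✗
w6: q is T, □□(q ∨ p) is F. ✗
w7: q is T, □□(q ∨ p) is F. ✗
Satisfying worlds: {w4}.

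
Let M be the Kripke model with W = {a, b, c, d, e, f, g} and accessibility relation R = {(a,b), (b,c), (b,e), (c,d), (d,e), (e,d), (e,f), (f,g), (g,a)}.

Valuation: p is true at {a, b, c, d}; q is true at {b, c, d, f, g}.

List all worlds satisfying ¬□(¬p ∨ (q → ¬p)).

{a, b, c, e}

a: □(¬p ∨ (q → ¬p)) is F. ✓
b: □(¬p ∨ (q → ¬p)) is F. ✓
c: □(¬p ∨ (q → ¬p)) is F. ✓
d: □(¬p ∨ (q → ¬p)) is T. ✗
e: □(¬p ∨ (q → ¬p)) is F. ✓
f: □(¬p ∨ (q → ¬p)) is T. ✗
g: □(¬p ∨ (q → ¬p)) is T. ✗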